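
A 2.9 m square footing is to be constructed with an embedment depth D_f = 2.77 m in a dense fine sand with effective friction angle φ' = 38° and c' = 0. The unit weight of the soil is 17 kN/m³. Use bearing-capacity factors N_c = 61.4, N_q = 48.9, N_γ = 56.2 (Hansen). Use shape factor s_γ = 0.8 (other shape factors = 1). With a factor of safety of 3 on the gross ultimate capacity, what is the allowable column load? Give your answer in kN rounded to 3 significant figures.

q = γ·D_f = 17 × 2.77 = 47.09 kPa.
q·N_q = 47.09 × 48.9 = 2302.7 kPa
0.5·γ·B·N_γ·s_γ = 0.5 × 17 × 2.9 × 56.2 × 0.8 = 1108.3 kPa
q_ult = 2302.7 + 1108.3 = 3411 kPa.
Gross allowable pressure q_all = 3411 / 3 = 1137 kPa.
Footing area = 8.41 m², so allowable column load = 1137 × 8.41 = 9562.1 kN.

P_all ≈ 9560 kN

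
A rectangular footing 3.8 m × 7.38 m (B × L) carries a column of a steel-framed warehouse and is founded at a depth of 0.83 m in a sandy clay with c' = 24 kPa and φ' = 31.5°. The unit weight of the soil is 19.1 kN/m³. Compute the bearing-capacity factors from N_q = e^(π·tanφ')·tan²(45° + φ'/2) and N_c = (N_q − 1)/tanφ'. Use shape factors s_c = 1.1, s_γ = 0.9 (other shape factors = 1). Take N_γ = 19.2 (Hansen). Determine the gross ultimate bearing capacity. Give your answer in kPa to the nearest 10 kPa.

tan31.5° = 0.6128, so N_q = e^(π×0.6128)·tan²(60.75°) = 6.856 × 3.188 = 21.86.
N_c = (21.86 − 1)/tan31.5° = 34.04.
Effective surcharge at the founding depth q = γ·D_f = 19.1 × 0.83 = 15.853 kPa.
q_ult = c·N_c·s_c + q·N_q + 0.5·γ·B·N_γ·s_γ
     = 24 × 34.042 × 1.1 + 15.853 × 21.861 + 0.5 × 19.1 × 3.8 × 19.2 × 0.9
     = 898.72 + 346.56 + 627.09 = 1872.4 kPa.

q_ult ≈ 1870 kPa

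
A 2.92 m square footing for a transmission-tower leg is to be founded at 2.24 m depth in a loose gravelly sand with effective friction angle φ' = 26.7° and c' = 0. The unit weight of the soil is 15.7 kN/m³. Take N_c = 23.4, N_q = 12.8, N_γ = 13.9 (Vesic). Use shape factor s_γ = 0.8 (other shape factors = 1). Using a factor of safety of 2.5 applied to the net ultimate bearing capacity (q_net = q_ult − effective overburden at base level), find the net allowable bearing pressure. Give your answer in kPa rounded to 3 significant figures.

q_all(net) ≈ 268 kPa

Overburden at base level: q = 15.7 × 2.24 = 35.168 kPa.
Surcharge term q·N_q = 35.168 × 12.8 = 450.15 kPa; self-weight term 0.5·γ·B·N_γ·s_γ = 0.5 × 15.7 × 2.92 × 13.9 × 0.8 = 254.89 kPa.
q_ult = 450.15 + 254.89 = 705.04 kPa.
Net ultimate: q_net = 705.04 − 35.168 = 669.88 kPa.
q_all(net) = 669.88 / 2.5 = 267.95 kPa.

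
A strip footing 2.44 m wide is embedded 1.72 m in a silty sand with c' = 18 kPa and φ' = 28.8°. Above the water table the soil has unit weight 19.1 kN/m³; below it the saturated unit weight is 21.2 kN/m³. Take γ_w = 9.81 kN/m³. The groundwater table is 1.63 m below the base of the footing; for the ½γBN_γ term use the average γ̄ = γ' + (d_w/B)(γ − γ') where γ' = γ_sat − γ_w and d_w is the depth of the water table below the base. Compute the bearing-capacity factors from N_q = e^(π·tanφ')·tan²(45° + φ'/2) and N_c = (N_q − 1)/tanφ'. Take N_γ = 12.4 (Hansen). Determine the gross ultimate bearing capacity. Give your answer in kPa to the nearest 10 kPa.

tan28.8° = 0.5498, so N_q = e^(π×0.5498)·tan²(59.4°) = 5.624 × 2.859 = 16.08.
N_c = (16.08 − 1)/tan28.8° = 27.43.
Overburden at base level: q = 19.1 × 1.72 = 32.852 kPa.
The water table is 1.63 m below the base (< B = 2.44 m), so the ½γBN_γ term uses γ̄ = γ' + (d_w/B)(γ − γ') = 11.39 + (1.63/2.44)(19.1 − 11.39) = 16.541 kN/m³.
Cohesion term c·N_c = 18 × 27.432 = 493.78 kPa; surcharge term q·N_q = 32.852 × 16.081 = 528.29 kPa; self-weight term 0.5·γ·B·N_γ = 0.5 × 16.541 × 2.44 × 12.4 = 250.23 kPa.
q_ult = 493.78 + 528.29 + 250.23 = 1272.3 kPa.

q_ult ≈ 1270 kPa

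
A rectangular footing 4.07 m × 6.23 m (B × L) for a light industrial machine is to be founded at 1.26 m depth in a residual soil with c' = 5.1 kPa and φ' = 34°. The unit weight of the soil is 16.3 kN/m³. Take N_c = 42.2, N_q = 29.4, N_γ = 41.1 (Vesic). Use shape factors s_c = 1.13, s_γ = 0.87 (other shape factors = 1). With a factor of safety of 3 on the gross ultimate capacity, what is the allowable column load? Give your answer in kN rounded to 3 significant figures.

P_all ≈ 17200 kN

q = γ·D_f = 16.3 × 1.26 = 20.538 kPa.
c·N_c·s_c = 5.1 × 42.2 × 1.13 = 243.2 kPa
q·N_q = 20.538 × 29.4 = 603.82 kPa
0.5·γ·B·N_γ·s_γ = 0.5 × 16.3 × 4.07 × 41.1 × 0.87 = 1186.1 kPa
q_ult = 243.2 + 603.82 + 1186.1 = 2033.1 kPa.
Gross allowable pressure q_all = 2033.1 / 3 = 677.7 kPa.
Footing area = 25.3561 m², so allowable column load = 677.7 × 25.3561 = 17184 kN.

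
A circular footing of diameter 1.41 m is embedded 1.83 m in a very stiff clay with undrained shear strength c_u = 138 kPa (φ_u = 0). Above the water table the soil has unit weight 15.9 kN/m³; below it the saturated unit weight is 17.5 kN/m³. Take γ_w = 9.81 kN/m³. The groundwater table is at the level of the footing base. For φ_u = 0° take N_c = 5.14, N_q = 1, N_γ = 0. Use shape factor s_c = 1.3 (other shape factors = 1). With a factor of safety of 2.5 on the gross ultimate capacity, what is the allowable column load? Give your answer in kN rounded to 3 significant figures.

P_all ≈ 594 kN

Effective surcharge at the founding depth q = γ·D_f = 15.9 × 1.83 = 29.097 kPa.
q_ult = c·N_c·s_c + q·N_q
     = 138 × 5.14 × 1.3 + 29.097 × 1
     = 922.12 + 29.097 = 951.21 kPa.
Gross allowable pressure q_all = 951.21 / 2.5 = 380.49 kPa.
Footing area = 1.5615 m², so allowable column load = 380.49 × 1.5615 = 594.13 kN.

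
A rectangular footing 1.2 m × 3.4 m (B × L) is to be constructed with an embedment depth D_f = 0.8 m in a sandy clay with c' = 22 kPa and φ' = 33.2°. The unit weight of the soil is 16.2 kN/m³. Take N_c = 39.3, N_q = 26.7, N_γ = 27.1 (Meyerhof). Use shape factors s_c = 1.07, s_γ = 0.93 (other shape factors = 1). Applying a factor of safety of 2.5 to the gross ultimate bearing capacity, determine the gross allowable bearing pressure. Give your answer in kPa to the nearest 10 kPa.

q_all ≈ 610 kPa

Overburden at base level: q = 16.2 × 0.8 = 12.96 kPa.
Cohesion term c·N_c·s_c = 22 × 39.3 × 1.07 = 925.12 kPa; surcharge term q·N_q = 12.96 × 26.7 = 346.03 kPa; self-weight term 0.5·γ·B·N_γ·s_γ = 0.5 × 16.2 × 1.2 × 27.1 × 0.93 = 244.97 kPa.
q_ult = 925.12 + 346.03 + 244.97 = 1516.1 kPa.
q_all = q_ult / FS = 1516.1 / 2.5 = 606.45 kPa.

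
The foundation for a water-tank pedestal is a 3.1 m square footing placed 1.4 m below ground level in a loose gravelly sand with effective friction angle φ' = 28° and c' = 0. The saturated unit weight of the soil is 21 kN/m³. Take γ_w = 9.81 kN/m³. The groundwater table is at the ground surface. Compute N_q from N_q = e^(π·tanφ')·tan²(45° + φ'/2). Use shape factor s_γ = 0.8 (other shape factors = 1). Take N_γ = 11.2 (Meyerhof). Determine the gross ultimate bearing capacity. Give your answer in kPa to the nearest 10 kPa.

q_ult ≈ 390 kPa

tan28° = 0.5317, so N_q = e^(π×0.5317)·tan²(59°) = 5.314 × 2.77 = 14.72.
γ' = 21 − 9.81 = 11.19 kN/m³ (submerged throughout). q = 11.19 × 1.4 = 15.666 kPa; the same γ' applies in the ½γBN_γ term.
q·N_q = 15.666 × 14.72 = 230.6 kPa
0.5·γ·B·N_γ·s_γ = 0.5 × 11.19 × 3.1 × 11.2 × 0.8 = 155.41 kPa
q_ult = 230.6 + 155.41 = 386.01 kPa.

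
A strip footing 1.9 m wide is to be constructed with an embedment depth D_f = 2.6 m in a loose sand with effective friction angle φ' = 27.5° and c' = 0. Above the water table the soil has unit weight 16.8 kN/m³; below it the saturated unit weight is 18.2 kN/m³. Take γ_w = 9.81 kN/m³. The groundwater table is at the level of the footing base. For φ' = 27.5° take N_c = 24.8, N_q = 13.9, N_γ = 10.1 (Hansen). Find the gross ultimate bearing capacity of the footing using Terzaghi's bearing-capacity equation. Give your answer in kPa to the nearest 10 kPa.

Overburden at base level: q = 16.8 × 2.6 = 43.68 kPa.
Below the base the soil is submerged, so the ½γBN_γ term uses γ' = 18.2 − 9.81 = 8.39 kN/m³.
Surcharge term q·N_q = 43.68 × 13.9 = 607.15 kPa; self-weight term 0.5·γ·B·N_γ = 0.5 × 8.39 × 1.9 × 10.1 = 80.502 kPa.
q_ult = 607.15 + 80.502 = 687.65 kPa.

q_ult ≈ 690 kPa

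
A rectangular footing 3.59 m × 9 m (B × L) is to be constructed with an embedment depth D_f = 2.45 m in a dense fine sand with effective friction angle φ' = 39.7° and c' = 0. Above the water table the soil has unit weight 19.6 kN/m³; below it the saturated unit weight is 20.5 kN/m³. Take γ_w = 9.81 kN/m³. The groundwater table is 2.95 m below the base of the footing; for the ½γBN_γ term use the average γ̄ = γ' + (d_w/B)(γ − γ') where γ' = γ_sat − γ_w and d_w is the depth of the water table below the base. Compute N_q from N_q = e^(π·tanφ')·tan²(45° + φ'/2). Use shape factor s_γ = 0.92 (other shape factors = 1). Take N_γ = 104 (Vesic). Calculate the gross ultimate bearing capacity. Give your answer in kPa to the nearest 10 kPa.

tan39.7° = 0.8302, so N_q = e^(π×0.8302)·tan²(64.85°) = 13.575 × 4.537 = 61.58.
Overburden at base level: q = 19.6 × 2.45 = 48.02 kPa.
The water table is 2.95 m below the base (< B = 3.59 m), so the ½γBN_γ term uses γ̄ = γ' + (d_w/B)(γ − γ') = 10.69 + (2.95/3.59)(19.6 − 10.69) = 18.012 kN/m³.
Surcharge term q·N_q = 48.02 × 61.583 = 2957.2 kPa; self-weight term 0.5·γ·B·N_γ·s_γ = 0.5 × 18.012 × 3.59 × 104 × 0.92 = 3093.4 kPa.
q_ult = 2957.2 + 3093.4 = 6050.6 kPa.

q_ult ≈ 6050 kPa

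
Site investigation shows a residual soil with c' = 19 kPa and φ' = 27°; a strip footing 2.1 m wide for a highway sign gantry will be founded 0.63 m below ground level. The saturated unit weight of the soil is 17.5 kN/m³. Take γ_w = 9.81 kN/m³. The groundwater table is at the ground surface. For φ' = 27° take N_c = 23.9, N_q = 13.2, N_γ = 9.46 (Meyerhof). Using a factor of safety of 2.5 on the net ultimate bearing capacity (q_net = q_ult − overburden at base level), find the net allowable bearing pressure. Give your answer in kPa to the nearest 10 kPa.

q_all(net) ≈ 240 kPa

Water table at ground surface, so effective unit weight γ' = 17.5 − 9.81 = 7.69 kN/m³ is used throughout; overburden q = 7.69 × 0.63 = 4.8447 kPa; the same γ' applies in the ½γBN_γ term.
Cohesion term c·N_c = 19 × 23.9 = 454.1 kPa; surcharge term q·N_q = 4.8447 × 13.2 = 63.95 kPa; self-weight term 0.5·γ·B·N_γ = 0.5 × 7.69 × 2.1 × 9.46 = 76.385 kPa.
q_ult = 454.1 + 63.95 + 76.385 = 594.43 kPa.
q_net = 594.43 − 4.8447 = 589.59 kPa.
q_all(net) = 589.59 / 2.5 = 235.84 kPa.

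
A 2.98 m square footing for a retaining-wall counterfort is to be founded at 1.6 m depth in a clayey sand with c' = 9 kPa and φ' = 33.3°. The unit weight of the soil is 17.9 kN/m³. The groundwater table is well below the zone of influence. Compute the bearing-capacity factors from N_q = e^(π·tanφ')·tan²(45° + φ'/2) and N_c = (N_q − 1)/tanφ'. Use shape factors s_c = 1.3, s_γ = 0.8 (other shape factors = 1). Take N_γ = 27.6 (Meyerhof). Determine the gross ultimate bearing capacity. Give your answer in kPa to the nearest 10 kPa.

q_ult ≈ 1830 kPa

tan33.3° = 0.6569, so N_q = e^(π×0.6569)·tan²(61.65°) = 7.875 × 3.435 = 27.05.
N_c = (27.05 − 1)/tan33.3° = 39.65.
Effective surcharge at the founding depth q = γ·D_f = 17.9 × 1.6 = 28.64 kPa.
q_ult = c·N_c·s_c + q·N_q + 0.5·γ·B·N_γ·s_γ
     = 9 × 39.654 × 1.3 + 28.64 × 27.048 + 0.5 × 17.9 × 2.98 × 27.6 × 0.8
     = 463.95 + 774.65 + 588.9 = 1827.5 kPa.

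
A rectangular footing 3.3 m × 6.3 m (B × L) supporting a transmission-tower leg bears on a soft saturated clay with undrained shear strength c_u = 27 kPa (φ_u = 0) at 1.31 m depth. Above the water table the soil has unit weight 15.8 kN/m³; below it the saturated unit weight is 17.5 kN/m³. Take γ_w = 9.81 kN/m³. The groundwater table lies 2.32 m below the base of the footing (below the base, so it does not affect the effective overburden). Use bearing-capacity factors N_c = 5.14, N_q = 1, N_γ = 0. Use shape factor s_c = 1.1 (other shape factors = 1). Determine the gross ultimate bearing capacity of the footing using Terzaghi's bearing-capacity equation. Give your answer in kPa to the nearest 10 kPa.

Overburden at base level: q = 15.8 × 1.31 = 20.698 kPa.
Cohesion term c·N_c·s_c = 27 × 5.14 × 1.1 = 152.66 kPa; surcharge term q·N_q = 20.698 × 1 = 20.698 kPa.
q_ult = 152.66 + 20.698 = 173.36 kPa.

q_ult ≈ 170 kPa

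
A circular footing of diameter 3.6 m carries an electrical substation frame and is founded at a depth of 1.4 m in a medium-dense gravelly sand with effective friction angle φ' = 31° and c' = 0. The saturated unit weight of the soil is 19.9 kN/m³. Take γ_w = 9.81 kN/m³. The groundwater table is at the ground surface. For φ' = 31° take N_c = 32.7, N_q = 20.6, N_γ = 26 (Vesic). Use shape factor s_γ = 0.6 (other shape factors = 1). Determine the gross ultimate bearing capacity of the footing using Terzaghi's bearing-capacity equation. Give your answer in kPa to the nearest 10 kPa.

With the water table at the surface the whole profile is submerged: γ' = 19.9 − 9.81 = 10.09 kN/m³, so q = γ'·D_f = 14.126 kPa; the same γ' applies in the ½γBN_γ term.
q_ult = q·N_q + 0.5·γ·B·N_γ·s_γ
     = 14.126 × 20.6 + 0.5 × 10.09 × 3.6 × 26 × 0.6
     = 291 + 283.33 = 574.32 kPa.

q_ult ≈ 570 kPa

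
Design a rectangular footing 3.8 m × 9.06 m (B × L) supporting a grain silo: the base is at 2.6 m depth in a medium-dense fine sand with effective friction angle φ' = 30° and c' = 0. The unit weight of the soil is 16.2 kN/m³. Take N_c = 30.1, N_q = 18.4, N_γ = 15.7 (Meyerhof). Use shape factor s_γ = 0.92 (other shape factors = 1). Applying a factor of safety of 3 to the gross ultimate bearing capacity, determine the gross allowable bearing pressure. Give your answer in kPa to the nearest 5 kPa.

Overburden at base level: q = 16.2 × 2.6 = 42.12 kPa.
Surcharge term q·N_q = 42.12 × 18.4 = 775.01 kPa; self-weight term 0.5·γ·B·N_γ·s_γ = 0.5 × 16.2 × 3.8 × 15.7 × 0.92 = 444.59 kPa.
q_ult = 775.01 + 444.59 = 1219.6 kPa.
q_all = q_ult / FS = 1219.6 / 3 = 406.53 kPa.

q_all ≈ 405 kPa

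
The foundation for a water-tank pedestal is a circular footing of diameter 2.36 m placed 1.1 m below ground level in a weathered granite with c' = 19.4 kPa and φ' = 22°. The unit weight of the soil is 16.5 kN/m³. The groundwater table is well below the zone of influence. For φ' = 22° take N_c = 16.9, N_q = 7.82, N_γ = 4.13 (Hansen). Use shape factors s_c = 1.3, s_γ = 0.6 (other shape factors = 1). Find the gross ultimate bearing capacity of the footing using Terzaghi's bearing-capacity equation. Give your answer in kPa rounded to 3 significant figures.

Overburden at base level: q = 16.5 × 1.1 = 18.15 kPa.
Cohesion term c·N_c·s_c = 19.4 × 16.9 × 1.3 = 426.22 kPa; surcharge term q·N_q = 18.15 × 7.82 = 141.93 kPa; self-weight term 0.5·γ·B·N_γ·s_γ = 0.5 × 16.5 × 2.36 × 4.13 × 0.6 = 48.247 kPa.
q_ult = 426.22 + 141.93 + 48.247 = 616.4 kPa.

q_ult ≈ 616 kPa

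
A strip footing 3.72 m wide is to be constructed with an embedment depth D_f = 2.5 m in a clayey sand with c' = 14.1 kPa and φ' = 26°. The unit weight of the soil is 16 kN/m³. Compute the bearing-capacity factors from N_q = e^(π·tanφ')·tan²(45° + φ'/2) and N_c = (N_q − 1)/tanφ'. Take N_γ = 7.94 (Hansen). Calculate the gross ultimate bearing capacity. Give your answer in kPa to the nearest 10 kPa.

tan26° = 0.4877, so N_q = e^(π×0.4877)·tan²(58°) = 4.629 × 2.561 = 11.85.
N_c = (11.85 − 1)/tan26° = 22.25.
Effective surcharge at the founding depth q = γ·D_f = 16 × 2.5 = 40 kPa.
q_ult = c·N_c + q·N_q + 0.5·γ·B·N_γ
     = 14.1 × 22.254 + 40 × 11.854 + 0.5 × 16 × 3.72 × 7.94
     = 313.79 + 474.17 + 236.29 = 1024.2 kPa.

q_ult ≈ 1020 kPa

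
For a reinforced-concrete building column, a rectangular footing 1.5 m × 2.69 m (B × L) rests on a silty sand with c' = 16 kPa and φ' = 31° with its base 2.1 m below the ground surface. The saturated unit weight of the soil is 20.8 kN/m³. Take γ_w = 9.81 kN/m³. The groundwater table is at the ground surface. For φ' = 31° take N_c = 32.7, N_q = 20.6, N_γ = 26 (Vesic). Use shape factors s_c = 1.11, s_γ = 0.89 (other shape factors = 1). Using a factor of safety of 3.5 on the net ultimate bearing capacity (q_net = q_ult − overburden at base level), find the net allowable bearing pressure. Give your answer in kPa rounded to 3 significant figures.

q_all(net) ≈ 350 kPa

With the water table at the surface the whole profile is submerged: γ' = 20.8 − 9.81 = 10.99 kN/m³, so q = γ'·D_f = 23.079 kPa; the same γ' applies in the ½γBN_γ term.
q_ult = c·N_c·s_c + q·N_q + 0.5·γ·B·N_γ·s_γ
     = 16 × 32.7 × 1.11 + 23.079 × 20.6 + 0.5 × 10.99 × 1.5 × 26 × 0.89
     = 580.75 + 475.43 + 190.73 = 1246.9 kPa.
q_net = 1246.9 − 23.079 = 1223.8 kPa.
q_all(net) = 1223.8 / 3.5 = 349.67 kPa.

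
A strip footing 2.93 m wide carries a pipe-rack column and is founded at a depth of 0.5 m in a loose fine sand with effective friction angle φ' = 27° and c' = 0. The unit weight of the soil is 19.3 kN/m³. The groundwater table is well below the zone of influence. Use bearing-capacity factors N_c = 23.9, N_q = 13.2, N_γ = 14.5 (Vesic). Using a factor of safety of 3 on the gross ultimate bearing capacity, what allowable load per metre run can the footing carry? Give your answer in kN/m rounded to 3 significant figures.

q = γ·D_f = 19.3 × 0.5 = 9.65 kPa.
q·N_q = 9.65 × 13.2 = 127.38 kPa
0.5·γ·B·N_γ = 0.5 × 19.3 × 2.93 × 14.5 = 409.98 kPa
q_ult = 127.38 + 409.98 = 537.36 kPa.
Gross allowable pressure q_all = 537.36 / 3 = 179.12 kPa.
Allowable wall load = q_all × B = 179.12 × 2.93 = 524.82 kN per metre run.

≈ 525 kN/m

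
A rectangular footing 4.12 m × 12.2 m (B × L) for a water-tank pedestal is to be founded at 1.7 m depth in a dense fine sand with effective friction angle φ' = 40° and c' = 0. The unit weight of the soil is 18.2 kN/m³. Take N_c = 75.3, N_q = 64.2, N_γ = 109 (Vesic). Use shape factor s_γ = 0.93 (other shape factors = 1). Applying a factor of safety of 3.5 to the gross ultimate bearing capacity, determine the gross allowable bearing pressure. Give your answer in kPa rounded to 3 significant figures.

Overburden at base level: q = 18.2 × 1.7 = 30.94 kPa.
Surcharge term q·N_q = 30.94 × 64.2 = 1986.3 kPa; self-weight term 0.5·γ·B·N_γ·s_γ = 0.5 × 18.2 × 4.12 × 109 × 0.93 = 3800.6 kPa.
q_ult = 1986.3 + 3800.6 = 5786.9 kPa.
q_all = q_ult / FS = 5786.9 / 3.5 = 1653.4 kPa.

q_all ≈ 1650 kPa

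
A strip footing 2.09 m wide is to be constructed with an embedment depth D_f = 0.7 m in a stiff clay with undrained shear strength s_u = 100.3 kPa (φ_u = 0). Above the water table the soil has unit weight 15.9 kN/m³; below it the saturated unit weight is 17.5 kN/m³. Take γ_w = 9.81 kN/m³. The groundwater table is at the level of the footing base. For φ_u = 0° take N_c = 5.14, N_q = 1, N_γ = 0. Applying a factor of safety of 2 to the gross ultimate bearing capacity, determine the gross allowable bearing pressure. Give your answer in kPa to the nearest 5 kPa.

q_all ≈ 265 kPa

Effective surcharge at the founding depth q = γ·D_f = 15.9 × 0.7 = 11.13 kPa.
q_ult = c·N_c + q·N_q
     = 100.3 × 5.14 + 11.13 × 1
     = 515.54 + 11.13 = 526.67 kPa.
q_all = q_ult / FS = 526.67 / 2 = 263.34 kPa.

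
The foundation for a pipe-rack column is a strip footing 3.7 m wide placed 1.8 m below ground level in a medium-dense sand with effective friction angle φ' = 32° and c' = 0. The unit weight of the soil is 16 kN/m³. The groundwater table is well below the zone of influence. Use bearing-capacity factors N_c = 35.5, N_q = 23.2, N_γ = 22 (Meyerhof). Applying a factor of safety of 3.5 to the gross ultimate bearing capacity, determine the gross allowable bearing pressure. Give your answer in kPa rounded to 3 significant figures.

q_all ≈ 377 kPa

q = γ·D_f = 16 × 1.8 = 28.8 kPa.
q·N_q = 28.8 × 23.2 = 668.16 kPa
0.5·γ·B·N_γ = 0.5 × 16 × 3.7 × 22 = 651.2 kPa
q_ult = 668.16 + 651.2 = 1319.4 kPa.
q_all = q_ult / FS = 1319.4 / 3.5 = 376.96 kPa.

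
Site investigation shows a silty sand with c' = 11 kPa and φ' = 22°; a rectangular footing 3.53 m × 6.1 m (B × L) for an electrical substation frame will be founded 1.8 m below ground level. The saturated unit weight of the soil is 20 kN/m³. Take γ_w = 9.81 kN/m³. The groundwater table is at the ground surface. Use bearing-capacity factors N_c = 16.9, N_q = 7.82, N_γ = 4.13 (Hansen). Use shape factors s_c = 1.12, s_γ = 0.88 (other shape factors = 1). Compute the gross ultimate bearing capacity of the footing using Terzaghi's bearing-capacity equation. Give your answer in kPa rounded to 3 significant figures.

Water table at ground surface, so effective unit weight γ' = 20 − 9.81 = 10.19 kN/m³ is used throughout; overburden q = 10.19 × 1.8 = 18.342 kPa; the same γ' applies in the ½γBN_γ term.
Cohesion term c·N_c·s_c = 11 × 16.9 × 1.12 = 208.21 kPa; surcharge term q·N_q = 18.342 × 7.82 = 143.43 kPa; self-weight term 0.5·γ·B·N_γ·s_γ = 0.5 × 10.19 × 3.53 × 4.13 × 0.88 = 65.366 kPa.
q_ult = 208.21 + 143.43 + 65.366 = 417.01 kPa.

q_ult ≈ 417 kPa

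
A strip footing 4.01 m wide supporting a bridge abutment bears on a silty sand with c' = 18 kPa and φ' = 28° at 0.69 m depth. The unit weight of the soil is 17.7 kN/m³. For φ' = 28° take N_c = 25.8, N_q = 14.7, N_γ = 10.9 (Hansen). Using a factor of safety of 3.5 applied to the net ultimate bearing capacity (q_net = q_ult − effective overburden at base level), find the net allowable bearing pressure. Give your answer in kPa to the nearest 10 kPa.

Effective surcharge at the founding depth q = γ·D_f = 17.7 × 0.69 = 12.213 kPa.
q_ult = c·N_c + q·N_q + 0.5·γ·B·N_γ
     = 18 × 25.8 + 12.213 × 14.7 + 0.5 × 17.7 × 4.01 × 10.9
     = 464.4 + 179.53 + 386.82 = 1030.8 kPa.
Net ultimate: q_net = 1030.8 − 12.213 = 1018.5 kPa.
q_all(net) = 1018.5 / 3.5 = 291.01 kPa.

q_all(net) ≈ 290 kPa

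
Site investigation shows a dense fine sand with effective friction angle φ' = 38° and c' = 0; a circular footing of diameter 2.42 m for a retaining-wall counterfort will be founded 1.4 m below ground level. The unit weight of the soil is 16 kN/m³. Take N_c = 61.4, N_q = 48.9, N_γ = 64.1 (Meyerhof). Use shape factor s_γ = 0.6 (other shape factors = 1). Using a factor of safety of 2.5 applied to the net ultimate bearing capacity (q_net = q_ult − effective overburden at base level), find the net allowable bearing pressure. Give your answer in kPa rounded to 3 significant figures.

q = γ·D_f = 16 × 1.4 = 22.4 kPa.
q·N_q = 22.4 × 48.9 = 1095.4 kPa
0.5·γ·B·N_γ·s_γ = 0.5 × 16 × 2.42 × 64.1 × 0.6 = 744.59 kPa
q_ult = 1095.4 + 744.59 = 1839.9 kPa.
Net ultimate: q_net = 1839.9 − 22.4 = 1817.5 kPa.
q_all(net) = 1817.5 / 2.5 = 727.02 kPa.

q_all(net) ≈ 727 kPa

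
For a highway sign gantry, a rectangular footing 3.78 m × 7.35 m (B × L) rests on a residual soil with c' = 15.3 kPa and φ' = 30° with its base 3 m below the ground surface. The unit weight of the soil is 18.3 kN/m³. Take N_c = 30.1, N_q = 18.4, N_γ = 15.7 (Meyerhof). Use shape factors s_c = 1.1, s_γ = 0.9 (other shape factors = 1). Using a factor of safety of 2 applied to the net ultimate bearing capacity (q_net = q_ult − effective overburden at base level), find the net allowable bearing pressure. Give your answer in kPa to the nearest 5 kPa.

Effective surcharge at the founding depth q = γ·D_f = 18.3 × 3 = 54.9 kPa.
q_ult = c·N_c·s_c + q·N_q + 0.5·γ·B·N_γ·s_γ
     = 15.3 × 30.1 × 1.1 + 54.9 × 18.4 + 0.5 × 18.3 × 3.78 × 15.7 × 0.9
     = 506.58 + 1010.2 + 488.71 = 2005.5 kPa.
Net ultimate: q_net = 2005.5 − 54.9 = 1950.6 kPa.
q_all(net) = 1950.6 / 2 = 975.28 kPa.

q_all(net) ≈ 975 kPa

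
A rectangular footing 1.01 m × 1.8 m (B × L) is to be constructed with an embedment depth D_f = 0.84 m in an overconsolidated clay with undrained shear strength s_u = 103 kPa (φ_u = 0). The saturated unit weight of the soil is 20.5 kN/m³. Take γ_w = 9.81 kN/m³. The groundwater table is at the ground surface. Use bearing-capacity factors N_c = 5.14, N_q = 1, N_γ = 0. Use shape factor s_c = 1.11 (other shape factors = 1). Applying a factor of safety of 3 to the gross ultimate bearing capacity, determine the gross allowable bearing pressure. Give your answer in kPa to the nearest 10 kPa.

Water table at ground surface, so effective unit weight γ' = 20.5 − 9.81 = 10.69 kN/m³ is used throughout; overburden q = 10.69 × 0.84 = 8.9796 kPa.
Cohesion term c·N_c·s_c = 103 × 5.14 × 1.11 = 587.66 kPa; surcharge term q·N_q = 8.9796 × 1 = 8.9796 kPa.
q_ult = 587.66 + 8.9796 = 596.64 kPa.
q_all = q_ult / FS = 596.64 / 3 = 198.88 kPa.

q_all ≈ 200 kPa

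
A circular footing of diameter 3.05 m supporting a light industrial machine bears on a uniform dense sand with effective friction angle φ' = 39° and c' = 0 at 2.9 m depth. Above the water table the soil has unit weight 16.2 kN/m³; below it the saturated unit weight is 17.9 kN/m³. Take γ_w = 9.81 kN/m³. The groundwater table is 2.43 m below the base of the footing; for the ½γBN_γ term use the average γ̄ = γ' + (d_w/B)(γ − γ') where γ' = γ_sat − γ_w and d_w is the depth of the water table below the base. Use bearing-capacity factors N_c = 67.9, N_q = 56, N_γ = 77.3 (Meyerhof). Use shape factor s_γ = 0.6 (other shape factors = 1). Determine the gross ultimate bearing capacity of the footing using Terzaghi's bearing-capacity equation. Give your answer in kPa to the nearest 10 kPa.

Effective surcharge at the founding depth q = γ·D_f = 16.2 × 2.9 = 46.98 kPa.
With d_w = 2.43 m < B, γ̄ = 8.09 + (2.43/3.05) × (16.2 − 8.09) = 14.551 kN/m³.
q_ult = q·N_q + 0.5·γ·B·N_γ·s_γ
     = 46.98 × 56 + 0.5 × 14.551 × 3.05 × 77.3 × 0.6
     = 2630.9 + 1029.2 = 3660.1 kPa.

q_ult ≈ 3660 kPa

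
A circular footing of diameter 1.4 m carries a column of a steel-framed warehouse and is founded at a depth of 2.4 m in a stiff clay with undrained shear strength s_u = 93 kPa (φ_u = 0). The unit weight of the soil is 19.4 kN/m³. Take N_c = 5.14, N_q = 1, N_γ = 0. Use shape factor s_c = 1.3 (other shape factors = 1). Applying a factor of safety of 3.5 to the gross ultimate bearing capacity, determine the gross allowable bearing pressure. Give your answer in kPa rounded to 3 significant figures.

q = γ·D_f = 19.4 × 2.4 = 46.56 kPa.
c·N_c·s_c = 93 × 5.14 × 1.3 = 621.43 kPa
q·N_q = 46.56 × 1 = 46.56 kPa
q_ult = 621.43 + 46.56 = 667.99 kPa.
q_all = q_ult / FS = 667.99 / 3.5 = 190.85 kPa.

q_all ≈ 191 kPa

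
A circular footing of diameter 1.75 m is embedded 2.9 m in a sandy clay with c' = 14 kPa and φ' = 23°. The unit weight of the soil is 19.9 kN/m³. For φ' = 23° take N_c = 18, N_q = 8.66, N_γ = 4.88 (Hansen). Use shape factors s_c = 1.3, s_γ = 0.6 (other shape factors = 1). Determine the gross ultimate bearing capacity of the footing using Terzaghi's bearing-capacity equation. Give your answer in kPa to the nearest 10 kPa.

q = γ·D_f = 19.9 × 2.9 = 57.71 kPa.
c·N_c·s_c = 14 × 18 × 1.3 = 327.6 kPa
q·N_q = 57.71 × 8.66 = 499.77 kPa
0.5·γ·B·N_γ·s_γ = 0.5 × 19.9 × 1.75 × 4.88 × 0.6 = 50.984 kPa
q_ult = 327.6 + 499.77 + 50.984 = 878.35 kPa.

q_ult ≈ 880 kPa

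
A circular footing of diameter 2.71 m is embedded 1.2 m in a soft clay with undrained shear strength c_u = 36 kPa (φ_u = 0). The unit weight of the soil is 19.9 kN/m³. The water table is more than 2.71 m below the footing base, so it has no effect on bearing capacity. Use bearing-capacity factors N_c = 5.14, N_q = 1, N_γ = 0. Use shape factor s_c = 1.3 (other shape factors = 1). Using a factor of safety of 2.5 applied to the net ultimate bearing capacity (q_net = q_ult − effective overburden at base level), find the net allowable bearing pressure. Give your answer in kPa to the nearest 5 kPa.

q_all(net) ≈ 95 kPa

Effective surcharge at the founding depth q = γ·D_f = 19.9 × 1.2 = 23.88 kPa.
q_ult = c·N_c·s_c + q·N_q
     = 36 × 5.14 × 1.3 + 23.88 × 1
     = 240.55 + 23.88 = 264.43 kPa.
Net ultimate: q_net = 264.43 − 23.88 = 240.55 kPa.
q_all(net) = 240.55 / 2.5 = 96.221 kPa.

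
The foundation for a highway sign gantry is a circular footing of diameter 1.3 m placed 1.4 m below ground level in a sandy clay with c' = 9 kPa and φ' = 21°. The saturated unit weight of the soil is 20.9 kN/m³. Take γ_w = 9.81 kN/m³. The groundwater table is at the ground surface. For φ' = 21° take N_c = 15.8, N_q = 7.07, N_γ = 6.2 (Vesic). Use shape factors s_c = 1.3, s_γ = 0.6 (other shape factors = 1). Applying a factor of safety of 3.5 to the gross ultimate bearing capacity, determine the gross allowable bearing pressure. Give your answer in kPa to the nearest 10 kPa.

q_all ≈ 90 kPa

γ' = 20.9 − 9.81 = 11.09 kN/m³ (submerged throughout). q = 11.09 × 1.4 = 15.526 kPa; the same γ' applies in the ½γBN_γ term.
c·N_c·s_c = 9 × 15.8 × 1.3 = 184.86 kPa
q·N_q = 15.526 × 7.07 = 109.77 kPa
0.5·γ·B·N_γ·s_γ = 0.5 × 11.09 × 1.3 × 6.2 × 0.6 = 26.816 kPa
q_ult = 184.86 + 109.77 + 26.816 = 321.44 kPa.
q_all = q_ult / FS = 321.44 / 3.5 = 91.841 kPa.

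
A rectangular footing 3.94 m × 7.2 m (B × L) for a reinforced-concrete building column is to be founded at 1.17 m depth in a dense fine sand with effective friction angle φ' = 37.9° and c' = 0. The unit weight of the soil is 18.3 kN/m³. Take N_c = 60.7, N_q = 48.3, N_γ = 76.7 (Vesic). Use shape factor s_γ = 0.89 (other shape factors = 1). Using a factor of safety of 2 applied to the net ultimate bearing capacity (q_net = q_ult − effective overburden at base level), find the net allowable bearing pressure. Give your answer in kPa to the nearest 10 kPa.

q = γ·D_f = 18.3 × 1.17 = 21.411 kPa.
q·N_q = 21.411 × 48.3 = 1034.2 kPa
0.5·γ·B·N_γ·s_γ = 0.5 × 18.3 × 3.94 × 76.7 × 0.89 = 2460.9 kPa
q_ult = 1034.2 + 2460.9 = 3495.1 kPa.
Net ultimate: q_net = 3495.1 − 21.411 = 3473.7 kPa.
q_all(net) = 3473.7 / 2 = 1736.8 kPa.

q_all(net) ≈ 1740 kPa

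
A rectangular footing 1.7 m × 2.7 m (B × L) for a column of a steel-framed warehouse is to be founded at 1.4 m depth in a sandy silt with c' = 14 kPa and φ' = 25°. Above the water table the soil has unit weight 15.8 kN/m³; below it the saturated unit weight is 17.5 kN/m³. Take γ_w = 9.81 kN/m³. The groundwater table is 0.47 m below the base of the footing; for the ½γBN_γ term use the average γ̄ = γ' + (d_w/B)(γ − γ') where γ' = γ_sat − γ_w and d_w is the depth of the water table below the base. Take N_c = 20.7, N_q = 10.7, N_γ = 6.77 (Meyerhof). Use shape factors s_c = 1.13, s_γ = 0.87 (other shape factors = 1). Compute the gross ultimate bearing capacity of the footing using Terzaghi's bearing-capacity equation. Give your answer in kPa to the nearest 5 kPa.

q = γ·D_f = 15.8 × 1.4 = 22.12 kPa.
γ' = 7.69 kN/m³; averaging over the depth B below the base, γ̄ = γ' + (d_w/B)(γ − γ') = 9.9322 kN/m³.
c·N_c·s_c = 14 × 20.7 × 1.13 = 327.47 kPa
q·N_q = 22.12 × 10.7 = 236.68 kPa
0.5·γ·B·N_γ·s_γ = 0.5 × 9.9322 × 1.7 × 6.77 × 0.87 = 49.725 kPa
q_ult = 327.47 + 236.68 + 49.725 = 613.88 kPa.

q_ult ≈ 615 kPa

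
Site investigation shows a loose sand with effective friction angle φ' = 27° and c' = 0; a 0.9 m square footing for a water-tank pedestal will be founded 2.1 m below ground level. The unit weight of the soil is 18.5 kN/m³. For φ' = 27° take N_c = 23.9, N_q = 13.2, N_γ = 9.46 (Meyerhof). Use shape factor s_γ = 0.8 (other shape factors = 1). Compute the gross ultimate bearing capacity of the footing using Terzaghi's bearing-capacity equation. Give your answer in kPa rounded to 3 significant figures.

q_ult ≈ 576 kPa

Overburden at base level: q = 18.5 × 2.1 = 38.85 kPa.
Surcharge term q·N_q = 38.85 × 13.2 = 512.82 kPa; self-weight term 0.5·γ·B·N_γ·s_γ = 0.5 × 18.5 × 0.9 × 9.46 × 0.8 = 63.004 kPa.
q_ult = 512.82 + 63.004 = 575.82 kPa.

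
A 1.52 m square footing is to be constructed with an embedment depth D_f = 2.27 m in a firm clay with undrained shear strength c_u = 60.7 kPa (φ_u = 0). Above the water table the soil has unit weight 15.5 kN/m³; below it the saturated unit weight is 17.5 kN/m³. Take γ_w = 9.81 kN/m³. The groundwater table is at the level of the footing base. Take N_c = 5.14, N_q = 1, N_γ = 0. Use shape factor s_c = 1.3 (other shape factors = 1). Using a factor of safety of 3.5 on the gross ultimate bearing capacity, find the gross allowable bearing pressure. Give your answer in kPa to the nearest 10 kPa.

q = γ·D_f = 15.5 × 2.27 = 35.185 kPa.
c·N_c·s_c = 60.7 × 5.14 × 1.3 = 405.6 kPa
q·N_q = 35.185 × 1 = 35.185 kPa
q_ult = 405.6 + 35.185 = 440.78 kPa.
q_all = 440.78 / 3.5 = 125.94 kPa.

q_all ≈ 130 kPa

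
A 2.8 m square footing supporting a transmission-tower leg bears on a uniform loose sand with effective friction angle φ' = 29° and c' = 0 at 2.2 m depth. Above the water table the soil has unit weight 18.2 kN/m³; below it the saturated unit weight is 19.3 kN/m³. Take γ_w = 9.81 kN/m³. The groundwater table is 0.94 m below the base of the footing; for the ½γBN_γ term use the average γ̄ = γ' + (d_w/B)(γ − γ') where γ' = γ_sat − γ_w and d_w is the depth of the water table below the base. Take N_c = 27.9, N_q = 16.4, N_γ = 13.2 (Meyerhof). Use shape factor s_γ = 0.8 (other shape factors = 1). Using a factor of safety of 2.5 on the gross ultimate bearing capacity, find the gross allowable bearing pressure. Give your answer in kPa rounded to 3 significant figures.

q_all ≈ 336 kPa

Overburden at base level: q = 18.2 × 2.2 = 40.04 kPa.
The water table is 0.94 m below the base (< B = 2.8 m), so the ½γBN_γ term uses γ̄ = γ' + (d_w/B)(γ − γ') = 9.49 + (0.94/2.8)(18.2 − 9.49) = 12.414 kN/m³.
Surcharge term q·N_q = 40.04 × 16.4 = 656.66 kPa; self-weight term 0.5·γ·B·N_γ·s_γ = 0.5 × 12.414 × 2.8 × 13.2 × 0.8 = 183.53 kPa.
q_ult = 656.66 + 183.53 = 840.19 kPa.
q_all = 840.19 / 2.5 = 336.07 kPa.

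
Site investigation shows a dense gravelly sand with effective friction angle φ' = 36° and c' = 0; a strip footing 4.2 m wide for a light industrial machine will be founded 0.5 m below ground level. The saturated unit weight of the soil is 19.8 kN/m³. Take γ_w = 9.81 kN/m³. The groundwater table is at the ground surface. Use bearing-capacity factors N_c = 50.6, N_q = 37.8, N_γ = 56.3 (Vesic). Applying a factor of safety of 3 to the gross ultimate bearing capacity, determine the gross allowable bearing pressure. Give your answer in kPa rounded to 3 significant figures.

γ' = 19.8 − 9.81 = 9.99 kN/m³ (submerged throughout). q = 9.99 × 0.5 = 4.995 kPa; the same γ' applies in the ½γBN_γ term.
q·N_q = 4.995 × 37.8 = 188.81 kPa
0.5·γ·B·N_γ = 0.5 × 9.99 × 4.2 × 56.3 = 1181.1 kPa
q_ult = 188.81 + 1181.1 = 1369.9 kPa.
q_all = q_ult / FS = 1369.9 / 3 = 456.64 kPa.

q_all ≈ 457 kPa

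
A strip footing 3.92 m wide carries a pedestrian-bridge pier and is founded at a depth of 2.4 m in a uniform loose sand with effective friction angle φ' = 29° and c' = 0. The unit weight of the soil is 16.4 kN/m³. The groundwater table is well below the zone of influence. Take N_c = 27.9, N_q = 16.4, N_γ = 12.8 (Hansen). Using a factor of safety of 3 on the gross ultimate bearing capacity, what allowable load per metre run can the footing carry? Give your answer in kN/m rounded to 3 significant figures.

Effective surcharge at the founding depth q = γ·D_f = 16.4 × 2.4 = 39.36 kPa.
q_ult = q·N_q + 0.5·γ·B·N_γ
     = 39.36 × 16.4 + 0.5 × 16.4 × 3.92 × 12.8
     = 645.5 + 411.44 = 1056.9 kPa.
Gross allowable pressure q_all = 1056.9 / 3 = 352.32 kPa.
Allowable wall load = q_all × B = 352.32 × 3.92 = 1381.1 kN per metre run.

≈ 1380 kN/m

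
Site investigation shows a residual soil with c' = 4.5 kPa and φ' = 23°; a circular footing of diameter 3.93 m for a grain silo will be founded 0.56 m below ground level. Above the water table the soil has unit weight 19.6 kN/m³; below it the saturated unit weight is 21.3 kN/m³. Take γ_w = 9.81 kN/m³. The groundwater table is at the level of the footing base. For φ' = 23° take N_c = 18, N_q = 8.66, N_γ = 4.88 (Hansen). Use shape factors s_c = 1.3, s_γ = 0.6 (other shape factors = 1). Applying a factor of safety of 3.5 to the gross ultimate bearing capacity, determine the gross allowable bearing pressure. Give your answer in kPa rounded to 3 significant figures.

q_all ≈ 76.1 kPa

Effective surcharge at the founding depth q = γ·D_f = 19.6 × 0.56 = 10.976 kPa.
The water table coincides with the base, so in the self-weight term γ → γ' = 11.49 kN/m³.
q_ult = c·N_c·s_c + q·N_q + 0.5·γ·B·N_γ·s_γ
     = 4.5 × 18 × 1.3 + 10.976 × 8.66 + 0.5 × 11.49 × 3.93 × 4.88 × 0.6
     = 105.3 + 95.052 + 66.108 = 266.46 kPa.
q_all = q_ult / FS = 266.46 / 3.5 = 76.131 kPa.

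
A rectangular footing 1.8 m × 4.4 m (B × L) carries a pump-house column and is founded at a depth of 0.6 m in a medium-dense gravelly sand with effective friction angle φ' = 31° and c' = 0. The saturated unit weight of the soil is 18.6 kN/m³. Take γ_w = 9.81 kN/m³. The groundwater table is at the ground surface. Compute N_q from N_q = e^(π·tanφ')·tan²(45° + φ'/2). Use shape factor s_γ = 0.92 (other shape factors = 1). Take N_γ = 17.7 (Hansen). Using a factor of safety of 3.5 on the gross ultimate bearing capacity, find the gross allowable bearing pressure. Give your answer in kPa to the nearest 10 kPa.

N_q = e^(π·tan31°)·tan²(60.5°) = 20.63.
γ' = 18.6 − 9.81 = 8.79 kN/m³ (submerged throughout). q = 8.79 × 0.6 = 5.274 kPa; the same γ' applies in the ½γBN_γ term.
q·N_q = 5.274 × 20.631 = 108.81 kPa
0.5·γ·B·N_γ·s_γ = 0.5 × 8.79 × 1.8 × 17.7 × 0.92 = 128.82 kPa
q_ult = 108.81 + 128.82 = 237.63 kPa.
q_all = 237.63 / 3.5 = 67.894 kPa.

q_all ≈ 70 kPa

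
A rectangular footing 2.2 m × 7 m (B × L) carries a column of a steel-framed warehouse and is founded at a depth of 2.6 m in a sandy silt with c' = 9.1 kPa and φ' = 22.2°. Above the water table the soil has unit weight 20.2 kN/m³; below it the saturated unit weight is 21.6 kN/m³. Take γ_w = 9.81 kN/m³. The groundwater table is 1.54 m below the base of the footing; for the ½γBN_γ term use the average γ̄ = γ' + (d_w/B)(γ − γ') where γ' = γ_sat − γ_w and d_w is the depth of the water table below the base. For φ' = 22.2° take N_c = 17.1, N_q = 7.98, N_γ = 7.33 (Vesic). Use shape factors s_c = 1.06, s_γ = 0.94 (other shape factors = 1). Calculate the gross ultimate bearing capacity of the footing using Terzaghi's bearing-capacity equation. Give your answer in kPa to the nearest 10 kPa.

Overburden at base level: q = 20.2 × 2.6 = 52.52 kPa.
The water table is 1.54 m below the base (< B = 2.2 m), so the ½γBN_γ term uses γ̄ = γ' + (d_w/B)(γ − γ') = 11.79 + (1.54/2.2)(20.2 − 11.79) = 17.677 kN/m³.
Cohesion term c·N_c·s_c = 9.1 × 17.1 × 1.06 = 164.95 kPa; surcharge term q·N_q = 52.52 × 7.98 = 419.11 kPa; self-weight term 0.5·γ·B·N_γ·s_γ = 0.5 × 17.677 × 2.2 × 7.33 × 0.94 = 133.98 kPa.
q_ult = 164.95 + 419.11 + 133.98 = 718.03 kPa.

q_ult ≈ 720 kPa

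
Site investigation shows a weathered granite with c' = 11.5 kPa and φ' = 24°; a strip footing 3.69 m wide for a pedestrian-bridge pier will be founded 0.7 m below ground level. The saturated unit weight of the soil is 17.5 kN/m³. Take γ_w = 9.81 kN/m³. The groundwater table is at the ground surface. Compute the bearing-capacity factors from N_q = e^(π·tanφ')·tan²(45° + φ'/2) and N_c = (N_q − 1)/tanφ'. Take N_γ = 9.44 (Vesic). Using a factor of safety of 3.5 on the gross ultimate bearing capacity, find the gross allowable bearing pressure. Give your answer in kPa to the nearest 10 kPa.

q_all ≈ 120 kPa

N_q = e^(π·tan24°)·tan²(57°) = 9.6; N_c = (N_q − 1)/tanφ' = 19.32.
With the water table at the surface the whole profile is submerged: γ' = 17.5 − 9.81 = 7.69 kN/m³, so q = γ'·D_f = 5.383 kPa; the same γ' applies in the ½γBN_γ term.
q_ult = c·N_c + q·N_q + 0.5·γ·B·N_γ
     = 11.5 × 19.324 + 5.383 × 9.6034 + 0.5 × 7.69 × 3.69 × 9.44
     = 222.22 + 51.695 + 133.94 = 407.85 kPa.
q_all = 407.85 / 3.5 = 116.53 kPa.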